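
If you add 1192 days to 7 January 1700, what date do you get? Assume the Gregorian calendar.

April 14, 1703

+365 (one year) → Jan 7, 1701 (827 left).
+365 (one year) → Jan 7, 1702 (462 left).
+365 (one year) → Jan 7, 1703 (97 left).
Jan has 31 days: +25 → Feb 1, 1703 (72 left).
Feb has 28 days: +28 → Mar 1, 1703 (44 left).
Mar has 31 days: +31 → Apr 1, 1703 (13 left).
+13 → Apr 14, 1703.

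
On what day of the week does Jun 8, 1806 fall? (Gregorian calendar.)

Sunday

Doomsday rule: the anchor day for the 1800s is Friday. For year 06: 6÷12 = 0 r 6, and 6÷4 = 1, so 0+6+1 = 7.
Friday + 7 ≡ Friday — that's 1806's doomsday.
In June the doomsday date is Jun 6.
Jun 8 is 2 days after Jun 6; 2 mod 7 = 2, so Friday + 2 = Sunday.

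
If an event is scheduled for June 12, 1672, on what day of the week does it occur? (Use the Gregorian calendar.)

Doomsday rule: the anchor day for the 1600s is Tuesday. For year 72: 72÷12 = 6 r 0, and 0÷4 = 0, so 6+0+0 = 6.
Tuesday + 6 ≡ Monday — that's 1672's doomsday.
In June the doomsday date is Jun 6.
Jun 12 is 6 days after Jun 6; 6 mod 7 = 6, so Monday + 6 = Sunday.

Sunday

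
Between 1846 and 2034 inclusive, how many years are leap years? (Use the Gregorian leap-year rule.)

46

Multiples of 4 in [1846,2034]: 47.
Of those, multiples of 100: 2 (not leap unless ÷400).
Multiples of 400: 1.
Leap years = 47 − 2 + 1 = 46.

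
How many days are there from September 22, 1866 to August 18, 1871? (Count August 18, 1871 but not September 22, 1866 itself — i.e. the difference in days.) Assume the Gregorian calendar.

Sep 22, 1866 → Sep 22, 1867: 365 days.
Sep 22, 1867 → Sep 22, 1868: 366 days (Feb 29, 1868 is in that span).
Sep 22, 1868 → Sep 22, 1869: 365 days.
Sep 22, 1869 → Sep 22, 1870: 365 days.
Sep 22, 1870 → Oct 22, 1870: 30 days (September has 30).
Oct 22, 1870 → Nov 22, 1870: 31 days (October has 31).
Nov 22, 1870 → Dec 22, 1870: 30 days (November has 30).
Dec 22, 1870 → Jan 22, 1871: 31 days (December has 31).
Jan 22, 1871 → Feb 22, 1871: 31 days (January has 31).
Feb 22, 1871 → Mar 22, 1871: 28 days (February has 28).
Mar 22, 1871 → Apr 22, 1871: 31 days (March has 31).
Apr 22, 1871 → May 22, 1871: 30 days (April has 30).
May 22, 1871 → Jun 22, 1871: 31 days (May has 31).
Jun 22, 1871 → Jul 22, 1871: 30 days (June has 30).
Jul 22, 1871 → Aug 18, 1871: 27 days.
Total: 1791 days.

1791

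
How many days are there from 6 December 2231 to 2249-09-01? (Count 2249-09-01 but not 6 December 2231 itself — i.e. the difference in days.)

6479

Dec 6, 2231 → Dec 6, 2232: 366 days (Feb 29, 2232 is in that span).
Dec 6, 2232 → Dec 6, 2233: 365 days.
Dec 6, 2233 → Dec 6, 2234: 365 days.
Dec 6, 2234 → Dec 6, 2235: 365 days.
Dec 6, 2235 → Dec 6, 2236: 366 days (Feb 29, 2236 is in that span).
Dec 6, 2236 → Dec 6, 2237: 365 days.
Dec 6, 2237 → Dec 6, 2238: 365 days.
Dec 6, 2238 → Dec 6, 2239: 365 days.
Dec 6, 2239 → Dec 6, 2240: 366 days (Feb 29, 2240 is in that span).
Dec 6, 2240 → Dec 6, 2241: 365 days.
Dec 6, 2241 → Dec 6, 2242: 365 days.
Dec 6, 2242 → Dec 6, 2243: 365 days.
Dec 6, 2243 → Dec 6, 2244: 366 days (Feb 29, 2244 is in that span).
Dec 6, 2244 → Dec 6, 2245: 365 days.
Dec 6, 2245 → Dec 6, 2246: 365 days.
Dec 6, 2246 → Dec 6, 2247: 365 days.
Dec 6, 2247 → Dec 6, 2248: 366 days (Feb 29, 2248 is in that span).
Dec 6, 2248 → Jan 6, 2249: 31 days (December has 31).
Jan 6, 2249 → Feb 6, 2249: 31 days (January has 31).
Feb 6, 2249 → Mar 6, 2249: 28 days (February has 28).
Mar 6, 2249 → Apr 6, 2249: 31 days (March has 31).
Apr 6, 2249 → May 6, 2249: 30 days (April has 30).
May 6, 2249 → Jun 6, 2249: 31 days (May has 31).
Jun 6, 2249 → Jul 6, 2249: 30 days (June has 30).
Jul 6, 2249 → Aug 6, 2249: 31 days (July has 31).
Aug 6, 2249 → Sep 1, 2249: 26 days.
Total: 6479 days.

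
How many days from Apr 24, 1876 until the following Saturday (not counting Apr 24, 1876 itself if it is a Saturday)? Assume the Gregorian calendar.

5

Apr 24, 1876 is a Monday.
From Monday to the next Saturday is 5 days.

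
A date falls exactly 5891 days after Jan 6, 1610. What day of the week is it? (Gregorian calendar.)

Sunday

First find the weekday of Jan 6, 1610. Doomsday rule: the anchor day for the 1600s is Tuesday. For year 10: 10÷12 = 0 r 10, and 10÷4 = 2, so 0+10+2 = 12.
Tuesday + 12 ≡ Sunday — that's 1610's doomsday.
In January the doomsday date is Jan 3 (1610 is not a leap year).
Jan 6 is 3 days after Jan 3; 3 mod 7 = 3, so Sunday + 3 = Wednesday.
5891 mod 7 = 4, so 5891 days after a Wednesday is Wednesday + 4 = Sunday.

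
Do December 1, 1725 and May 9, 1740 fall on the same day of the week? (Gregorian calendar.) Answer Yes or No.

From Dec 1, 1725 to May 9, 1740 is 5273 days.
5273 mod 7 = 2, so they are different weekdays.
(Dec 1, 1725 is a Saturday; May 9, 1740 is a Monday.)

No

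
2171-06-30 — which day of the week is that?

Doomsday rule: the anchor day for the 2100s is Sunday. For year 71: 71÷12 = 5 r 11, and 11÷4 = 2, so 5+11+2 = 18.
Sunday + 18 ≡ Thursday — that's 2171's doomsday.
In June the doomsday date is Jun 6.
Jun 30 is 24 days after Jun 6; 24 mod 7 = 3, so Thursday + 3 = Sunday.

Sunday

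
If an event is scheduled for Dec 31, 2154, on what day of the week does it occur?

Tuesday

Doomsday rule: the anchor day for the 2100s is Sunday. For year 54: 54÷12 = 4 r 6, and 6÷4 = 1, so 4+6+1 = 11.
Sunday + 11 ≡ Thursday — that's 2154's doomsday.
In December the doomsday date is Dec 12.
Dec 31 is 19 days after Dec 12; 19 mod 7 = 5, so Thursday + 5 = Tuesday.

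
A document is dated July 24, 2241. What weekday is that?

Doomsday rule: the anchor day for the 2200s is Friday. For year 41: 41÷12 = 3 r 5, and 5÷4 = 1, so 3+5+1 = 9.
Friday + 9 ≡ Sunday — that's 2241's doomsday.
In July the doomsday date is Jul 11.
Jul 24 is 13 days after Jul 11; 13 mod 7 = 6, so Sunday + 6 = Saturday.

Saturday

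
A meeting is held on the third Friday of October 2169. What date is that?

October 20, 2169

October 1, 2169 is a Sunday.
The first Friday is therefore October 6 (5 days later).
The third Friday is 6 + 2×7 = October 20.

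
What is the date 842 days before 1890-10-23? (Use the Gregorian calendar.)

July 3, 1888

−365 (one year) → Oct 23, 1889 (477 left).
−365 (one year) → Oct 23, 1888 (112 left).
−23 → Sep 30, 1888 (end of Sep, 30 days; 89 left).
−30 → Aug 31, 1888 (end of Aug, 31 days; 59 left).
−31 → Jul 31, 1888 (end of Jul, 31 days; 28 left).
−28 → Jul 3, 1888.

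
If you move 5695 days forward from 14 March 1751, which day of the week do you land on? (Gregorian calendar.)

First find the weekday of Mar 14, 1751. Doomsday rule: the anchor day for the 1700s is Sunday. For year 51: 51÷12 = 4 r 3, and 3÷4 = 0, so 4+3+0 = 7.
Sunday + 7 ≡ Sunday — that's 1751's doomsday.
In March the doomsday date is Mar 14.
Mar 14 is the doomsday itself: Sunday.
5695 mod 7 = 4, so 5695 days after a Sunday is Sunday + 4 = Thursday.

Thursday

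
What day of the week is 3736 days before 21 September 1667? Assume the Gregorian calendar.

First find the weekday of Sep 21, 1667. Doomsday rule: the anchor day for the 1600s is Tuesday. For year 67: 67÷12 = 5 r 7, and 7÷4 = 1, so 5+7+1 = 13.
Tuesday + 13 ≡ Monday — that's 1667's doomsday.
In September the doomsday date is Sep 5.
Sep 21 is 16 days after Sep 5; 16 mod 7 = 2, so Monday + 2 = Wednesday.
3736 mod 7 = 5, so 3736 days before a Wednesday is Wednesday − 5 = Friday.

Friday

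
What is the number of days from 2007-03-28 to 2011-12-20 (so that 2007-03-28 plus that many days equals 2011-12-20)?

Mar 28, 2007 → Mar 28, 2008: 366 days (Feb 29, 2008 is in that span).
Mar 28, 2008 → Mar 28, 2009: 365 days.
Mar 28, 2009 → Mar 28, 2010: 365 days.
Mar 28, 2010 → Mar 28, 2011: 365 days.
Mar 28, 2011 → Apr 28, 2011: 31 days (March has 31).
Apr 28, 2011 → May 28, 2011: 30 days (April has 30).
May 28, 2011 → Jun 28, 2011: 31 days (May has 31).
Jun 28, 2011 → Jul 28, 2011: 30 days (June has 30).
Jul 28, 2011 → Aug 28, 2011: 31 days (July has 31).
Aug 28, 2011 → Sep 28, 2011: 31 days (August has 31).
Sep 28, 2011 → Oct 28, 2011: 30 days (September has 30).
Oct 28, 2011 → Nov 28, 2011: 31 days (October has 31).
Nov 28, 2011 → Dec 20, 2011: 22 days.
Total: 1728 days.

1728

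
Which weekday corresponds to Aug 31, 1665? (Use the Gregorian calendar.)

Monday

Doomsday rule: the anchor day for the 1600s is Tuesday. For year 65: 65÷12 = 5 r 5, and 5÷4 = 1, so 5+5+1 = 11.
Tuesday + 11 ≡ Saturday — that's 1665's doomsday.
In August the doomsday date is Aug 8.
Aug 31 is 23 days after Aug 8; 23 mod 7 = 2, so Saturday + 2 = Monday.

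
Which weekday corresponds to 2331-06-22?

Doomsday rule: the anchor day for the 2300s is Wednesday. For year 31: 31÷12 = 2 r 7, and 7÷4 = 1, so 2+7+1 = 10.
Wednesday + 10 ≡ Saturday — that's 2331's doomsday.
In June the doomsday date is Jun 6.
Jun 22 is 16 days after Jun 6; 16 mod 7 = 2, so Saturday + 2 = Monday.

Monday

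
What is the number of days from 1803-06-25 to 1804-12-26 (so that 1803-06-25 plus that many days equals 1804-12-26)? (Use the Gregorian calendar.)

Jun 25, 1803 → Jun 25, 1804: 366 days (Feb 29, 1804 is in that span).
Jun 25, 1804 → Jul 25, 1804: 30 days (June has 30).
Jul 25, 1804 → Aug 25, 1804: 31 days (July has 31).
Aug 25, 1804 → Sep 25, 1804: 31 days (August has 31).
Sep 25, 1804 → Oct 25, 1804: 30 days (September has 30).
Oct 25, 1804 → Nov 25, 1804: 31 days (October has 31).
Nov 25, 1804 → Dec 25, 1804: 30 days (November has 30).
Dec 25, 1804 → Dec 26, 1804: 1 days.
Total: 550 days.

550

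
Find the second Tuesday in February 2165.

February 12, 2165

February 1, 2165 is a Friday.
The first Tuesday is therefore February 5 (4 days later).
The second Tuesday is 5 + 1×7 = February 12.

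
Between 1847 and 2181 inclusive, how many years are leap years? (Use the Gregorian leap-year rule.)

Multiples of 4 in [1847,2181]: 84.
Of those, multiples of 100: 3 (not leap unless ÷400).
Multiples of 400: 1.
Leap years = 84 − 3 + 1 = 82.

82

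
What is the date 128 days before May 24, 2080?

January 17, 2080

−24 → Apr 30, 2080 (end of Apr, 30 days; 104 left).
−30 → Mar 31, 2080 (end of Mar, 31 days; 74 left).
−31 → Feb 29, 2080 (end of Feb, 29 days; 43 left).
−29 → Jan 31, 2080 (end of Jan, 31 days; 14 left).
−14 → Jan 17, 2080.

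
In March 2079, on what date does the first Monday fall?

March 1, 2079 is a Wednesday.
The first Monday is therefore March 6 (5 days later).

March 6, 2079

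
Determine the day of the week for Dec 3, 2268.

Doomsday rule: the anchor day for the 2200s is Friday. For year 68: 68÷12 = 5 r 8, and 8÷4 = 2, so 5+8+2 = 15.
Friday + 15 ≡ Saturday — that's 2268's doomsday.
In December the doomsday date is Dec 12.
Dec 3 is 9 days before Dec 12; 9 mod 7 = 2, so Saturday − 2 = Thursday.

Thursday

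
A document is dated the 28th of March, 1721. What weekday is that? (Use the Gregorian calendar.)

Friday

Doomsday rule: the anchor day for the 1700s is Sunday. For year 21: 21÷12 = 1 r 9, and 9÷4 = 2, so 1+9+2 = 12.
Sunday + 12 ≡ Friday — that's 1721's doomsday.
In March the doomsday date is Mar 14.
Mar 28 is 14 days after Mar 14; 14 mod 7 = 0, so Friday + 0 = Friday.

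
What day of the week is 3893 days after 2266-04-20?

First find the weekday of Apr 20, 2266. Doomsday rule: the anchor day for the 2200s is Friday. For year 66: 66÷12 = 5 r 6, and 6÷4 = 1, so 5+6+1 = 12.
Friday + 12 ≡ Wednesday — that's 2266's doomsday.
In April the doomsday date is Apr 4.
Apr 20 is 16 days after Apr 4; 16 mod 7 = 2, so Wednesday + 2 = Friday.
3893 mod 7 = 1, so 3893 days after a Friday is Friday + 1 = Saturday.

Saturday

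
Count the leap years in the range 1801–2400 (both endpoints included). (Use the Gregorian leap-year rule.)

Multiples of 4 in [1801,2400]: 150.
Of those, multiples of 100: 6 (not leap unless ÷400).
Multiples of 400: 2.
Leap years = 150 − 6 + 2 = 146.

146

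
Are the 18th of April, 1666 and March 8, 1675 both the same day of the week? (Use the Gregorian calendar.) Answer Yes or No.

No

From Apr 18, 1666 to Mar 8, 1675 is 3246 days.
3246 mod 7 = 5, so they are different weekdays.
(Apr 18, 1666 is a Sunday; Mar 8, 1675 is a Friday.)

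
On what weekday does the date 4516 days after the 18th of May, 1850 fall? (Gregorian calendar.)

Sunday

First find the weekday of May 18, 1850. Doomsday rule: the anchor day for the 1800s is Friday. For year 50: 50÷12 = 4 r 2, and 2÷4 = 0, so 4+2+0 = 6.
Friday + 6 ≡ Thursday — that's 1850's doomsday.
In May the doomsday date is May 9.
May 18 is 9 days after May 9; 9 mod 7 = 2, so Thursday + 2 = Saturday.
4516 mod 7 = 1, so 4516 days after a Saturday is Saturday + 1 = Sunday.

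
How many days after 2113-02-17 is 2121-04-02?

2966

Feb 17, 2113 → Feb 17, 2114: 365 days.
Feb 17, 2114 → Feb 17, 2115: 365 days.
Feb 17, 2115 → Feb 17, 2116: 365 days.
Feb 17, 2116 → Feb 17, 2117: 366 days (Feb 29, 2116 is in that span).
Feb 17, 2117 → Feb 17, 2118: 365 days.
Feb 17, 2118 → Feb 17, 2119: 365 days.
Feb 17, 2119 → Feb 17, 2120: 365 days.
Feb 17, 2120 → Feb 17, 2121: 366 days (Feb 29, 2120 is in that span).
Feb 17, 2121 → Mar 17, 2121: 28 days (February has 28).
Mar 17, 2121 → Apr 2, 2121: 16 days.
Total: 2966 days.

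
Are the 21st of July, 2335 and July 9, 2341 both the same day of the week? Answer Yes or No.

No

From Jul 21, 2335 to Jul 9, 2341 is 2180 days.
2180 mod 7 = 3, so they are different weekdays.
(Jul 21, 2335 is a Sunday; Jul 9, 2341 is a Wednesday.)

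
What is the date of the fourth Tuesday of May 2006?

May 23, 2006

May 1, 2006 is a Monday.
The first Tuesday is therefore May 2 (1 days later).
The fourth Tuesday is 2 + 3×7 = May 23.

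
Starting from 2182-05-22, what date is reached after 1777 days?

April 3, 2187

+365 (one year) → May 22, 2183 (1412 left).
+366 (one year; includes Feb 29, 2184) → May 22, 2184 (1046 left).
+365 (one year) → May 22, 2185 (681 left).
+365 (one year) → May 22, 2186 (316 left).
May has 31 days: +10 → Jun 1, 2186 (306 left).
Jun has 30 days: +30 → Jul 1, 2186 (276 left).
Jul has 31 days: +31 → Aug 1, 2186 (245 left).
Aug has 31 days: +31 → Sep 1, 2186 (214 left).
Sep has 30 days: +30 → Oct 1, 2186 (184 left).
Oct has 31 days: +31 → Nov 1, 2186 (153 left).
Nov has 30 days: +30 → Dec 1, 2186 (123 left).
Dec has 31 days: +31 → Jan 1, 2187 (92 left).
Jan has 31 days: +31 → Feb 1, 2187 (61 left).
Feb has 28 days: +28 → Mar 1, 2187 (33 left).
Mar has 31 days: +31 → Apr 1, 2187 (2 left).
+2 → Apr 3, 2187.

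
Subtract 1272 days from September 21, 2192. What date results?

−366 (one year; includes Feb 29, 2192) → Sep 21, 2191 (906 left).
−365 (one year) → Sep 21, 2190 (541 left).
−365 (one year) → Sep 21, 2189 (176 left).
−21 → Aug 31, 2189 (end of Aug, 31 days; 155 left).
−31 → Jul 31, 2189 (end of Jul, 31 days; 124 left).
−31 → Jun 30, 2189 (end of Jun, 30 days; 93 left).
−30 → May 31, 2189 (end of May, 31 days; 63 left).
−31 → Apr 30, 2189 (end of Apr, 30 days; 32 left).
−30 → Mar 31, 2189 (end of Mar, 31 days; 2 left).
−2 → Mar 29, 2189.

March 29, 2189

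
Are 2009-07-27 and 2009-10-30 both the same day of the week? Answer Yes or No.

No

From Jul 27, 2009 to Oct 30, 2009 is 95 days.
95 mod 7 = 4, so they are different weekdays.
(Jul 27, 2009 is a Monday; Oct 30, 2009 is a Friday.)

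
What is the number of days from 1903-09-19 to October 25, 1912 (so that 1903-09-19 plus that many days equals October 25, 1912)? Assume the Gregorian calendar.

Sep 19, 1903 → Sep 19, 1904: 366 days (Feb 29, 1904 is in that span).
Sep 19, 1904 → Sep 19, 1905: 365 days.
Sep 19, 1905 → Sep 19, 1906: 365 days.
Sep 19, 1906 → Sep 19, 1907: 365 days.
Sep 19, 1907 → Sep 19, 1908: 366 days (Feb 29, 1908 is in that span).
Sep 19, 1908 → Sep 19, 1909: 365 days.
Sep 19, 1909 → Sep 19, 1910: 365 days.
Sep 19, 1910 → Sep 19, 1911: 365 days.
Sep 19, 1911 → Sep 19, 1912: 366 days (Feb 29, 1912 is in that span).
Sep 19, 1912 → Oct 19, 1912: 30 days (September has 30).
Oct 19, 1912 → Oct 25, 1912: 6 days.
Total: 3324 days.

3324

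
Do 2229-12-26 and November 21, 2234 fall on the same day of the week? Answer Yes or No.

No

From Dec 26, 2229 to Nov 21, 2234 is 1791 days.
1791 mod 7 = 6, so they are different weekdays.
(Dec 26, 2229 is a Saturday; Nov 21, 2234 is a Friday.)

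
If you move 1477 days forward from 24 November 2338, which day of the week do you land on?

Thursday

First find the weekday of Nov 24, 2338. Doomsday rule: the anchor day for the 2300s is Wednesday. For year 38: 38÷12 = 3 r 2, and 2÷4 = 0, so 3+2+0 = 5.
Wednesday + 5 ≡ Monday — that's 2338's doomsday.
In November the doomsday date is Nov 7.
Nov 24 is 17 days after Nov 7; 17 mod 7 = 3, so Monday + 3 = Thursday.
1477 mod 7 = 0, so 1477 days after a Thursday is Thursday + 0 = Thursday.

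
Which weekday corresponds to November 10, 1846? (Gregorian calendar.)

Doomsday rule: the anchor day for the 1800s is Friday. For year 46: 46÷12 = 3 r 10, and 10÷4 = 2, so 3+10+2 = 15.
Friday + 15 ≡ Saturday — that's 1846's doomsday.
In November the doomsday date is Nov 7.
Nov 10 is 3 days after Nov 7; 3 mod 7 = 3, so Saturday + 3 = Tuesday.

Tuesday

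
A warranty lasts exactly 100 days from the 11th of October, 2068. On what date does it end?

January 19, 2069

Oct has 31 days: +21 → Nov 1, 2068 (79 left).
Nov has 30 days: +30 → Dec 1, 2068 (49 left).
Dec has 31 days: +31 → Jan 1, 2069 (18 left).
+18 → Jan 19, 2069.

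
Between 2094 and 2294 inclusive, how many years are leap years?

48

Multiples of 4 in [2094,2294]: 50.
Of those, multiples of 100: 2 (not leap unless ÷400).
Multiples of 400: 0.
Leap years = 50 − 2 + 0 = 48.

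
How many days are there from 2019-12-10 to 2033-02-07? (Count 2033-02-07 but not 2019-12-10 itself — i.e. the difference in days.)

4808

Dec 10, 2019 → Dec 10, 2020: 366 days (Feb 29, 2020 is in that span).
Dec 10, 2020 → Dec 10, 2021: 365 days.
Dec 10, 2021 → Dec 10, 2022: 365 days.
Dec 10, 2022 → Dec 10, 2023: 365 days.
Dec 10, 2023 → Dec 10, 2024: 366 days (Feb 29, 2024 is in that span).
Dec 10, 2024 → Dec 10, 2025: 365 days.
Dec 10, 2025 → Dec 10, 2026: 365 days.
Dec 10, 2026 → Dec 10, 2027: 365 days.
Dec 10, 2027 → Dec 10, 2028: 366 days (Feb 29, 2028 is in that span).
Dec 10, 2028 → Dec 10, 2029: 365 days.
Dec 10, 2029 → Dec 10, 2030: 365 days.
Dec 10, 2030 → Dec 10, 2031: 365 days.
Dec 10, 2031 → Dec 10, 2032: 366 days (Feb 29, 2032 is in that span).
Dec 10, 2032 → Jan 10, 2033: 31 days (December has 31).
Jan 10, 2033 → Feb 7, 2033: 28 days.
Total: 4808 days.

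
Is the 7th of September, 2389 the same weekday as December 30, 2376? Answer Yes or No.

From Dec 30, 2376 to Sep 7, 2389 is 4634 days.
4634 mod 7 = 0, so they are the same weekday.
(Dec 30, 2376 is a Thursday; Sep 7, 2389 is a Thursday.)

Yes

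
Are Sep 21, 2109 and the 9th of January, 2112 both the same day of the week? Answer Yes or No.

From Sep 21, 2109 to Jan 9, 2112 is 840 days.
840 mod 7 = 0, so they are the same weekday.
(Sep 21, 2109 is a Saturday; Jan 9, 2112 is a Saturday.)

Yes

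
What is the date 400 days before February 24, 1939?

January 20, 1938

−24 → Jan 31, 1939 (end of Jan, 31 days; 376 left).
−31 → Dec 31, 1938 (end of Dec, 31 days; 345 left).
−31 → Nov 30, 1938 (end of Nov, 30 days; 314 left).
−30 → Oct 31, 1938 (end of Oct, 31 days; 284 left).
−31 → Sep 30, 1938 (end of Sep, 30 days; 253 left).
−30 → Aug 31, 1938 (end of Aug, 31 days; 223 left).
−31 → Jul 31, 1938 (end of Jul, 31 days; 192 left).
−31 → Jun 30, 1938 (end of Jun, 30 days; 161 left).
−30 → May 31, 1938 (end of May, 31 days; 131 left).
−31 → Apr 30, 1938 (end of Apr, 30 days; 100 left).
−30 → Mar 31, 1938 (end of Mar, 31 days; 70 left).
−31 → Feb 28, 1938 (end of Feb, 28 days; 39 left).
−28 → Jan 31, 1938 (end of Jan, 31 days; 11 left).
−11 → Jan 20, 1938.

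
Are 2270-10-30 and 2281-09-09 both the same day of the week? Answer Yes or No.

From Oct 30, 2270 to Sep 9, 2281 is 3967 days.
3967 mod 7 = 5, so they are different weekdays.
(Oct 30, 2270 is a Sunday; Sep 9, 2281 is a Friday.)

No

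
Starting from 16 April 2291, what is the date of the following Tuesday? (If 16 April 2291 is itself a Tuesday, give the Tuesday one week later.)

April 21, 2291

Apr 16, 2291 is a Thursday.
From Thursday to the next Tuesday is 5 days.
Apr 16, 2291 + 5 = Apr 21, 2291.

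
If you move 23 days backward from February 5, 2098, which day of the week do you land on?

Feb 5, 2098 is a Wednesday.
23 mod 7 = 2, so 23 days before a Wednesday is Wednesday − 2 = Monday.

Monday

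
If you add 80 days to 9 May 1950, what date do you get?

July 28, 1950

May has 31 days: +23 → Jun 1, 1950 (57 left).
Jun has 30 days: +30 → Jul 1, 1950 (27 left).
+27 → Jul 28, 1950.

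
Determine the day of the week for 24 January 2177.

Doomsday rule: the anchor day for the 2100s is Sunday. For year 77: 77÷12 = 6 r 5, and 5÷4 = 1, so 6+5+1 = 12.
Sunday + 12 ≡ Friday — that's 2177's doomsday.
In January the doomsday date is Jan 3 (2177 is not a leap year).
Jan 24 is 21 days after Jan 3; 21 mod 7 = 0, so Friday + 0 = Friday.

Friday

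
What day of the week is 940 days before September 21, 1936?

Saturday

First find the weekday of Sep 21, 1936. Doomsday rule: the anchor day for the 1900s is Wednesday. For year 36: 36÷12 = 3 r 0, and 0÷4 = 0, so 3+0+0 = 3.
Wednesday + 3 ≡ Saturday — that's 1936's doomsday.
In September the doomsday date is Sep 5.
Sep 21 is 16 days after Sep 5; 16 mod 7 = 2, so Saturday + 2 = Monday.
940 mod 7 = 2, so 940 days before a Monday is Monday − 2 = Saturday.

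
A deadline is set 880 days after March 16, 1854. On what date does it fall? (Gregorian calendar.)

+365 (one year) → Mar 16, 1855 (515 left).
+366 (one year; includes Feb 29, 1856) → Mar 16, 1856 (149 left).
Mar has 31 days: +16 → Apr 1, 1856 (133 left).
Apr has 30 days: +30 → May 1, 1856 (103 left).
May has 31 days: +31 → Jun 1, 1856 (72 left).
Jun has 30 days: +30 → Jul 1, 1856 (42 left).
Jul has 31 days: +31 → Aug 1, 1856 (11 left).
+11 → Aug 12, 1856.

August 12, 1856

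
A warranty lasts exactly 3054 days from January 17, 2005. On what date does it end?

May 29, 2013

+365 (one year) → Jan 17, 2006 (2689 left).
+365 (one year) → Jan 17, 2007 (2324 left).
+365 (one year) → Jan 17, 2008 (1959 left).
+366 (one year; includes Feb 29, 2008) → Jan 17, 2009 (1593 left).
+365 (one year) → Jan 17, 2010 (1228 left).
+365 (one year) → Jan 17, 2011 (863 left).
+365 (one year) → Jan 17, 2012 (498 left).
+366 (one year; includes Feb 29, 2012) → Jan 17, 2013 (132 left).
Jan has 31 days: +15 → Feb 1, 2013 (117 left).
Feb has 28 days: +28 → Mar 1, 2013 (89 left).
Mar has 31 days: +31 → Apr 1, 2013 (58 left).
Apr has 30 days: +30 → May 1, 2013 (28 left).
+28 → May 29, 2013.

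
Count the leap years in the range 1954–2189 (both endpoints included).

Multiples of 4 in [1954,2189]: 59.
Of those, multiples of 100: 2 (not leap unless ÷400).
Multiples of 400: 1.
Leap years = 59 − 2 + 1 = 58.

58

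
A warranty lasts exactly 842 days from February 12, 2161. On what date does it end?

June 4, 2163

+365 (one year) → Feb 12, 2162 (477 left).
+365 (one year) → Feb 12, 2163 (112 left).
Feb has 28 days: +17 → Mar 1, 2163 (95 left).
Mar has 31 days: +31 → Apr 1, 2163 (64 left).
Apr has 30 days: +30 → May 1, 2163 (34 left).
May has 31 days: +31 → Jun 1, 2163 (3 left).
+3 → Jun 4, 2163.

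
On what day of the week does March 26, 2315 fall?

Doomsday rule: the anchor day for the 2300s is Wednesday. For year 15: 15÷12 = 1 r 3, and 3÷4 = 0, so 1+3+0 = 4.
Wednesday + 4 ≡ Sunday — that's 2315's doomsday.
In March the doomsday date is Mar 14.
Mar 26 is 12 days after Mar 14; 12 mod 7 = 5, so Sunday + 5 = Friday.

Friday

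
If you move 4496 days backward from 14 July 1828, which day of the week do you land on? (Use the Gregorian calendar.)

Jul 14, 1828 is a Monday.
4496 mod 7 = 2, so 4496 days before a Monday is Monday − 2 = Saturday.

Saturday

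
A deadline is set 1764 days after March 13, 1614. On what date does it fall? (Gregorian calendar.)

+365 (one year) → Mar 13, 1615 (1399 left).
+366 (one year; includes Feb 29, 1616) → Mar 13, 1616 (1033 left).
+365 (one year) → Mar 13, 1617 (668 left).
+365 (one year) → Mar 13, 1618 (303 left).
Mar has 31 days: +19 → Apr 1, 1618 (284 left).
Apr has 30 days: +30 → May 1, 1618 (254 left).
May has 31 days: +31 → Jun 1, 1618 (223 left).
Jun has 30 days: +30 → Jul 1, 1618 (193 left).
Jul has 31 days: +31 → Aug 1, 1618 (162 left).
Aug has 31 days: +31 → Sep 1, 1618 (131 left).
Sep has 30 days: +30 → Oct 1, 1618 (101 left).
Oct has 31 days: +31 → Nov 1, 1618 (70 left).
Nov has 30 days: +30 → Dec 1, 1618 (40 left).
Dec has 31 days: +31 → Jan 1, 1619 (9 left).
+9 → Jan 10, 1619.

January 10, 1619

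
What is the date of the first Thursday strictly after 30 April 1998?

Apr 30, 1998 is a Thursday.
From Thursday to the next Thursday is 7 days.
Apr 30, 1998 + 7 = May 7, 1998.

May 7, 1998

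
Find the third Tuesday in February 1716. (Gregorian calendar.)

February 1, 1716 is a Saturday.
The first Tuesday is therefore February 4 (3 days later).
The third Tuesday is 4 + 2×7 = February 18.

February 18, 1716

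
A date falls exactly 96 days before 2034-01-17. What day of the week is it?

First find the weekday of Jan 17, 2034. Doomsday rule: the anchor day for the 2000s is Tuesday. For year 34: 34÷12 = 2 r 10, and 10÷4 = 2, so 2+10+2 = 14.
Tuesday + 14 ≡ Tuesday — that's 2034's doomsday.
In January the doomsday date is Jan 3 (2034 is not a leap year).
Jan 17 is 14 days after Jan 3; 14 mod 7 = 0, so Tuesday + 0 = Tuesday.
96 mod 7 = 5, so 96 days before a Tuesday is Tuesday − 5 = Thursday.

Thursday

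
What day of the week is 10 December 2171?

January 1, 2171 is a Tuesday.
Jan 1, 2171 → Feb 1, 2171: 31 days (January has 31).
Feb 1, 2171 → Mar 1, 2171: 28 days (February has 28).
Mar 1, 2171 → Apr 1, 2171: 31 days (March has 31).
Apr 1, 2171 → May 1, 2171: 30 days (April has 30).
May 1, 2171 → Jun 1, 2171: 31 days (May has 31).
Jun 1, 2171 → Jul 1, 2171: 30 days (June has 30).
Jul 1, 2171 → Aug 1, 2171: 31 days (July has 31).
Aug 1, 2171 → Sep 1, 2171: 31 days (August has 31).
Sep 1, 2171 → Oct 1, 2171: 30 days (September has 30).
Oct 1, 2171 → Nov 1, 2171: 31 days (October has 31).
Nov 1, 2171 → Dec 1, 2171: 30 days (November has 30).
Dec 1, 2171 → Dec 10, 2171: 9 days.
Total: 343 days.
343 mod 7 = 0, so Tuesday + 0 = Tuesday.

Tuesday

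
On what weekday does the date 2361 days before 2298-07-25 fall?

Saturday

First find the weekday of Jul 25, 2298. Doomsday rule: the anchor day for the 2200s is Friday. For year 98: 98÷12 = 8 r 2, and 2÷4 = 0, so 8+2+0 = 10.
Friday + 10 ≡ Monday — that's 2298's doomsday.
In July the doomsday date is Jul 11.
Jul 25 is 14 days after Jul 11; 14 mod 7 = 0, so Monday + 0 = Monday.
2361 mod 7 = 2, so 2361 days before a Monday is Monday − 2 = Saturday.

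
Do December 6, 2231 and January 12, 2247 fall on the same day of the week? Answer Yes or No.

From Dec 6, 2231 to Jan 12, 2247 is 5516 days.
5516 mod 7 = 0, so they are the same weekday.
(Dec 6, 2231 is a Tuesday; Jan 12, 2247 is a Tuesday.)

Yes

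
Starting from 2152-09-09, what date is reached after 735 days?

September 14, 2154

+365 (one year) → Sep 9, 2153 (370 left).
Sep has 30 days: +22 → Oct 1, 2153 (348 left).
Oct has 31 days: +31 → Nov 1, 2153 (317 left).
Nov has 30 days: +30 → Dec 1, 2153 (287 left).
Dec has 31 days: +31 → Jan 1, 2154 (256 left).
Jan has 31 days: +31 → Feb 1, 2154 (225 left).
Feb has 28 days: +28 → Mar 1, 2154 (197 left).
Mar has 31 days: +31 → Apr 1, 2154 (166 left).
Apr has 30 days: +30 → May 1, 2154 (136 left).
May has 31 days: +31 → Jun 1, 2154 (105 left).
Jun has 30 days: +30 → Jul 1, 2154 (75 left).
Jul has 31 days: +31 → Aug 1, 2154 (44 left).
Aug has 31 days: +31 → Sep 1, 2154 (13 left).
+13 → Sep 14, 2154.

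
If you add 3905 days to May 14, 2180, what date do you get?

January 22, 2191

+365 (one year) → May 14, 2181 (3540 left).
+365 (one year) → May 14, 2182 (3175 left).
+365 (one year) → May 14, 2183 (2810 left).
+366 (one year; includes Feb 29, 2184) → May 14, 2184 (2444 left).
+365 (one year) → May 14, 2185 (2079 left).
+365 (one year) → May 14, 2186 (1714 left).
+365 (one year) → May 14, 2187 (1349 left).
+366 (one year; includes Feb 29, 2188) → May 14, 2188 (983 left).
+365 (one year) → May 14, 2189 (618 left).
+365 (one year) → May 14, 2190 (253 left).
May has 31 days: +18 → Jun 1, 2190 (235 left).
Jun has 30 days: +30 → Jul 1, 2190 (205 left).
Jul has 31 days: +31 → Aug 1, 2190 (174 left).
Aug has 31 days: +31 → Sep 1, 2190 (143 left).
Sep has 30 days: +30 → Oct 1, 2190 (113 left).
Oct has 31 days: +31 → Nov 1, 2190 (82 left).
Nov has 30 days: +30 → Dec 1, 2190 (52 left).
Dec has 31 days: +31 → Jan 1, 2191 (21 left).
+21 → Jan 22, 2191.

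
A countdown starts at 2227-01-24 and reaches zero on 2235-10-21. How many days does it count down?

3192

Jan 24, 2227 → Jan 24, 2228: 365 days.
Jan 24, 2228 → Jan 24, 2229: 366 days (Feb 29, 2228 is in that span).
Jan 24, 2229 → Jan 24, 2230: 365 days.
Jan 24, 2230 → Jan 24, 2231: 365 days.
Jan 24, 2231 → Jan 24, 2232: 365 days.
Jan 24, 2232 → Jan 24, 2233: 366 days (Feb 29, 2232 is in that span).
Jan 24, 2233 → Jan 24, 2234: 365 days.
Jan 24, 2234 → Jan 24, 2235: 365 days.
Jan 24, 2235 → Feb 24, 2235: 31 days (January has 31).
Feb 24, 2235 → Mar 24, 2235: 28 days (February has 28).
Mar 24, 2235 → Apr 24, 2235: 31 days (March has 31).
Apr 24, 2235 → May 24, 2235: 30 days (April has 30).
May 24, 2235 → Jun 24, 2235: 31 days (May has 31).
Jun 24, 2235 → Jul 24, 2235: 30 days (June has 30).
Jul 24, 2235 → Aug 24, 2235: 31 days (July has 31).
Aug 24, 2235 → Sep 24, 2235: 31 days (August has 31).
Sep 24, 2235 → Oct 21, 2235: 27 days.
Total: 3192 days.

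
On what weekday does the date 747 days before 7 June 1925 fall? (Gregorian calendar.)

First find the weekday of Jun 7, 1925. Doomsday rule: the anchor day for the 1900s is Wednesday. For year 25: 25÷12 = 2 r 1, and 1÷4 = 0, so 2+1+0 = 3.
Wednesday + 3 ≡ Saturday — that's 1925's doomsday.
In June the doomsday date is Jun 6.
Jun 7 is 1 day after Jun 6; 1 mod 7 = 1, so Saturday + 1 = Sunday.
747 mod 7 = 5, so 747 days before a Sunday is Sunday − 5 = Tuesday.

Tuesday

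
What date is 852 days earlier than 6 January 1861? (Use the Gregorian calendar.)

September 7, 1858

−366 (one year; includes Feb 29, 1860) → Jan 6, 1860 (486 left).
−365 (one year) → Jan 6, 1859 (121 left).
−6 → Dec 31, 1858 (end of Dec, 31 days; 115 left).
−31 → Nov 30, 1858 (end of Nov, 30 days; 84 left).
−30 → Oct 31, 1858 (end of Oct, 31 days; 54 left).
−31 → Sep 30, 1858 (end of Sep, 30 days; 23 left).
−23 → Sep 7, 1858.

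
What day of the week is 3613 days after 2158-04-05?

First find the weekday of Apr 5, 2158. Doomsday rule: the anchor day for the 2100s is Sunday. For year 58: 58÷12 = 4 r 10, and 10÷4 = 2, so 4+10+2 = 16.
Sunday + 16 ≡ Tuesday — that's 2158's doomsday.
In April the doomsday date is Apr 4.
Apr 5 is 1 day after Apr 4; 1 mod 7 = 1, so Tuesday + 1 = Wednesday.
3613 mod 7 = 1, so 3613 days after a Wednesday is Wednesday + 1 = Thursday.

Thursday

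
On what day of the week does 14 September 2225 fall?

January 1, 2225 is a Saturday.
Jan 1, 2225 → Feb 1, 2225: 31 days (January has 31).
Feb 1, 2225 → Mar 1, 2225: 28 days (February has 28).
Mar 1, 2225 → Apr 1, 2225: 31 days (March has 31).
Apr 1, 2225 → May 1, 2225: 30 days (April has 30).
May 1, 2225 → Jun 1, 2225: 31 days (May has 31).
Jun 1, 2225 → Jul 1, 2225: 30 days (June has 30).
Jul 1, 2225 → Aug 1, 2225: 31 days (July has 31).
Aug 1, 2225 → Sep 1, 2225: 31 days (August has 31).
Sep 1, 2225 → Sep 14, 2225: 13 days.
Total: 256 days.
256 mod 7 = 4, so Saturday + 4 = Wednesday.

Wednesday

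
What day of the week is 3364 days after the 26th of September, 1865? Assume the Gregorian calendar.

Saturday

First find the weekday of Sep 26, 1865. Doomsday rule: the anchor day for the 1800s is Friday. For year 65: 65÷12 = 5 r 5, and 5÷4 = 1, so 5+5+1 = 11.
Friday + 11 ≡ Tuesday — that's 1865's doomsday.
In September the doomsday date is Sep 5.
Sep 26 is 21 days after Sep 5; 21 mod 7 = 0, so Tuesday + 0 = Tuesday.
3364 mod 7 = 4, so 3364 days after a Tuesday is Tuesday + 4 = Saturday.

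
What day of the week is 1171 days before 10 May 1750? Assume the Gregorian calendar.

Friday

First find the weekday of May 10, 1750. Doomsday rule: the anchor day for the 1700s is Sunday. For year 50: 50÷12 = 4 r 2, and 2÷4 = 0, so 4+2+0 = 6.
Sunday + 6 ≡ Saturday — that's 1750's doomsday.
In May the doomsday date is May 9.
May 10 is 1 day after May 9; 1 mod 7 = 1, so Saturday + 1 = Sunday.
1171 mod 7 = 2, so 1171 days before a Sunday is Sunday − 2 = Friday.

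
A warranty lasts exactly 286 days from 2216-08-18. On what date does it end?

May 31, 2217

Aug has 31 days: +14 → Sep 1, 2216 (272 left).
Sep has 30 days: +30 → Oct 1, 2216 (242 left).
Oct has 31 days: +31 → Nov 1, 2216 (211 left).
Nov has 30 days: +30 → Dec 1, 2216 (181 left).
Dec has 31 days: +31 → Jan 1, 2217 (150 left).
Jan has 31 days: +31 → Feb 1, 2217 (119 left).
Feb has 28 days: +28 → Mar 1, 2217 (91 left).
Mar has 31 days: +31 → Apr 1, 2217 (60 left).
Apr has 30 days: +30 → May 1, 2217 (30 left).
+30 → May 31, 2217.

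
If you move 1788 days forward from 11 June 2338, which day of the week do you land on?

Tuesday

First find the weekday of Jun 11, 2338. Doomsday rule: the anchor day for the 2300s is Wednesday. For year 38: 38÷12 = 3 r 2, and 2÷4 = 0, so 3+2+0 = 5.
Wednesday + 5 ≡ Monday — that's 2338's doomsday.
In June the doomsday date is Jun 6.
Jun 11 is 5 days after Jun 6; 5 mod 7 = 5, so Monday + 5 = Saturday.
1788 mod 7 = 3, so 1788 days after a Saturday is Saturday + 3 = Tuesday.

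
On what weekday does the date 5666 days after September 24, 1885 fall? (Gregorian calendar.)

Sunday

First find the weekday of Sep 24, 1885. Doomsday rule: the anchor day for the 1800s is Friday. For year 85: 85÷12 = 7 r 1, and 1÷4 = 0, so 7+1+0 = 8.
Friday + 8 ≡ Saturday — that's 1885's doomsday.
In September the doomsday date is Sep 5.
Sep 24 is 19 days after Sep 5; 19 mod 7 = 5, so Saturday + 5 = Thursday.
5666 mod 7 = 3, so 5666 days after a Thursday is Thursday + 3 = Sunday.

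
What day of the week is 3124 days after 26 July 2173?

First find the weekday of Jul 26, 2173. Doomsday rule: the anchor day for the 2100s is Sunday. For year 73: 73÷12 = 6 r 1, and 1÷4 = 0, so 6+1+0 = 7.
Sunday + 7 ≡ Sunday — that's 2173's doomsday.
In July the doomsday date is Jul 11.
Jul 26 is 15 days after Jul 11; 15 mod 7 = 1, so Sunday + 1 = Monday.
3124 mod 7 = 2, so 3124 days after a Monday is Monday + 2 = Wednesday.

Wednesday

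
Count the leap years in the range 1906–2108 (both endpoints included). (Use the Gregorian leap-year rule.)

50

Multiples of 4 in [1906,2108]: 51.
Of those, multiples of 100: 2 (not leap unless ÷400).
Multiples of 400: 1.
Leap years = 51 − 2 + 1 = 50.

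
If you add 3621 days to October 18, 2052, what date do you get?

+365 (one year) → Oct 18, 2053 (3256 left).
+365 (one year) → Oct 18, 2054 (2891 left).
+365 (one year) → Oct 18, 2055 (2526 left).
+366 (one year; includes Feb 29, 2056) → Oct 18, 2056 (2160 left).
+365 (one year) → Oct 18, 2057 (1795 left).
+365 (one year) → Oct 18, 2058 (1430 left).
+365 (one year) → Oct 18, 2059 (1065 left).
+366 (one year; includes Feb 29, 2060) → Oct 18, 2060 (699 left).
+365 (one year) → Oct 18, 2061 (334 left).
Oct has 31 days: +14 → Nov 1, 2061 (320 left).
Nov has 30 days: +30 → Dec 1, 2061 (290 left).
Dec has 31 days: +31 → Jan 1, 2062 (259 left).
Jan has 31 days: +31 → Feb 1, 2062 (228 left).
Feb has 28 days: +28 → Mar 1, 2062 (200 left).
Mar has 31 days: +31 → Apr 1, 2062 (169 left).
Apr has 30 days: +30 → May 1, 2062 (139 left).
May has 31 days: +31 → Jun 1, 2062 (108 left).
Jun has 30 days: +30 → Jul 1, 2062 (78 left).
Jul has 31 days: +31 → Aug 1, 2062 (47 left).
Aug has 31 days: +31 → Sep 1, 2062 (16 left).
+16 → Sep 17, 2062.

September 17, 2062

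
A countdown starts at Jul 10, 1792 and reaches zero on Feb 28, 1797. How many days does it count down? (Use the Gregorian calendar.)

Jul 10, 1792 → Jul 10, 1793: 365 days.
Jul 10, 1793 → Jul 10, 1794: 365 days.
Jul 10, 1794 → Jul 10, 1795: 365 days.
Jul 10, 1795 → Jul 10, 1796: 366 days (Feb 29, 1796 is in that span).
Jul 10, 1796 → Aug 10, 1796: 31 days (July has 31).
Aug 10, 1796 → Sep 10, 1796: 31 days (August has 31).
Sep 10, 1796 → Oct 10, 1796: 30 days (September has 30).
Oct 10, 1796 → Nov 10, 1796: 31 days (October has 31).
Nov 10, 1796 → Dec 10, 1796: 30 days (November has 30).
Dec 10, 1796 → Jan 10, 1797: 31 days (December has 31).
Jan 10, 1797 → Feb 10, 1797: 31 days (January has 31).
Feb 10, 1797 → Feb 28, 1797: 18 days.
Total: 1694 days.

1694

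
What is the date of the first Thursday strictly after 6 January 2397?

Jan 6, 2397 is a Monday.
From Monday to the next Thursday is 3 days.
Jan 6, 2397 + 3 = Jan 9, 2397.

January 9, 2397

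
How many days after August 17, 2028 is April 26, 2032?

Aug 17, 2028 → Aug 17, 2029: 365 days.
Aug 17, 2029 → Aug 17, 2030: 365 days.
Aug 17, 2030 → Aug 17, 2031: 365 days.
Aug 17, 2031 → Sep 17, 2031: 31 days (August has 31).
Sep 17, 2031 → Oct 17, 2031: 30 days (September has 30).
Oct 17, 2031 → Nov 17, 2031: 31 days (October has 31).
Nov 17, 2031 → Dec 17, 2031: 30 days (November has 30).
Dec 17, 2031 → Jan 17, 2032: 31 days (December has 31).
Jan 17, 2032 → Feb 17, 2032: 31 days (January has 31).
Feb 17, 2032 → Mar 17, 2032: 29 days (February has 29).
Mar 17, 2032 → Apr 17, 2032: 31 days (March has 31).
Apr 17, 2032 → Apr 26, 2032: 9 days.
Total: 1348 days.

1348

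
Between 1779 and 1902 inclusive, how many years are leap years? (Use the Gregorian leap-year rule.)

29

Multiples of 4 in [1779,1902]: 31.
Of those, multiples of 100: 2 (not leap unless ÷400).
Multiples of 400: 0.
Leap years = 31 − 2 + 0 = 29.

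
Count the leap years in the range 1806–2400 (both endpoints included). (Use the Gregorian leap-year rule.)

Multiples of 4 in [1806,2400]: 149.
Of those, multiples of 100: 6 (not leap unless ÷400).
Multiples of 400: 2.
Leap years = 149 − 6 + 2 = 145.

145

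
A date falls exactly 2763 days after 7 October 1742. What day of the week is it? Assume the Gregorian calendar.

First find the weekday of Oct 7, 1742. Doomsday rule: the anchor day for the 1700s is Sunday. For year 42: 42÷12 = 3 r 6, and 6÷4 = 1, so 3+6+1 = 10.
Sunday + 10 ≡ Wednesday — that's 1742's doomsday.
In October the doomsday date is Oct 10.
Oct 7 is 3 days before Oct 10; 3 mod 7 = 3, so Wednesday − 3 = Sunday.
2763 mod 7 = 5, so 2763 days after a Sunday is Sunday + 5 = Friday.

Friday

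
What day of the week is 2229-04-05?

Sunday

Doomsday rule: the anchor day for the 2200s is Friday. For year 29: 29÷12 = 2 r 5, and 5÷4 = 1, so 2+5+1 = 8.
Friday + 8 ≡ Saturday — that's 2229's doomsday.
In April the doomsday date is Apr 4.
Apr 5 is 1 day after Apr 4; 1 mod 7 = 1, so Saturday + 1 = Sunday.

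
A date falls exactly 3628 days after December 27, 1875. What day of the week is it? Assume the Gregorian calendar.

Wednesday

First find the weekday of Dec 27, 1875. Doomsday rule: the anchor day for the 1800s is Friday. For year 75: 75÷12 = 6 r 3, and 3÷4 = 0, so 6+3+0 = 9.
Friday + 9 ≡ Sunday — that's 1875's doomsday.
In December the doomsday date is Dec 12.
Dec 27 is 15 days after Dec 12; 15 mod 7 = 1, so Sunday + 1 = Monday.
3628 mod 7 = 2, so 3628 days after a Monday is Monday + 2 = Wednesday.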